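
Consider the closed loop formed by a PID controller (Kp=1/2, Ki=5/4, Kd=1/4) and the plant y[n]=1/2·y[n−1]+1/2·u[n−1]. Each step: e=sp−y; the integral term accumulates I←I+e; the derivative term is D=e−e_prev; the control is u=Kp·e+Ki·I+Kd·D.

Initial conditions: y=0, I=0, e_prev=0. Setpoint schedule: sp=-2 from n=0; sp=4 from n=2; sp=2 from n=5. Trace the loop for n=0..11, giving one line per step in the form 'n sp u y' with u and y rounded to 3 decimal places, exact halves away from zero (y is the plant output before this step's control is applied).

(exact arithmetic carried between steps; '≈' marks a value shown rounded to 6 d.p. or computed from one; I and e_prev carry over from the previous line; the table rounds u and y to 3 d.p., halves away from zero)
n=0: y=0, sp=-2, e=sp−y=-2; I=-2, D=e−e_prev=-2; u=1/2·(-2)+5/4·(-2)+1/4·(-2)=-4; next y=1/2·0+1/2·(-4)=-2
n=1: y=-2, sp=-2, e=sp−y=0; I=-2, D=e−e_prev=2; u=1/2·0+5/4·(-2)+1/4·2=-2; next y=1/2·(-2)+1/2·(-2)=-2
n=2: y=-2, sp=4, e=sp−y=6; I=4, D=e−e_prev=6; u=1/2·6+5/4·4+1/4·6=9.5; next y=1/2·(-2)+1/2·9.5=3.75
n=3: y=3.75, sp=4, e=sp−y=0.25; I=4.25, D=e−e_prev=-5.75; u=1/2·0.25+5/4·4.25+1/4·(-5.75)=4; next y=1/2·3.75+1/2·4=3.875
n=4: y=3.875, sp=4, e=sp−y=0.125; I=4.375, D=e−e_prev=-0.125; u=1/2·0.125+5/4·4.375+1/4·(-0.125)=5.5; next y=1/2·3.875+1/2·5.5=4.6875
n=5: y=4.6875, sp=2, e=sp−y=-2.6875; I=1.6875, D=e−e_prev=-2.8125; u=1/2·(-2.6875)+5/4·1.6875+1/4·(-2.8125)=0.0625; next y=1/2·4.6875+1/2·0.0625=2.375
n=6: y=2.375, sp=2, e=sp−y=-0.375; I=1.3125, D=e−e_prev=2.3125; u=1/2·(-0.375)+5/4·1.3125+1/4·2.3125=2.03125; next y=1/2·2.375+1/2·2.03125=2.203125
n=7: y=2.203125, sp=2, e=sp−y=-0.203125; I=1.109375, D=e−e_prev=0.171875; u=1/2·(-0.203125)+5/4·1.109375+1/4·0.171875=1.328125; next y=1/2·2.203125+1/2·1.328125=1.765625
n=8: y=1.765625, sp=2, e=sp−y=0.234375; I=1.34375, D=e−e_prev=0.4375; u=1/2·0.234375+5/4·1.34375+1/4·0.4375=1.90625; next y=1/2·1.765625+1/2·1.90625≈1.835938
n=9: y≈1.835938, sp=2, e=sp−y≈0.164063; I≈1.507813, D=e−e_prev≈-0.070313; u=1/2·0.164063+5/4·1.507813+1/4·(-0.070313)≈1.949219; next y=1/2·1.835938+1/2·1.949219≈1.892578
n=10: y≈1.892578, sp=2, e=sp−y≈0.107422; I≈1.615234, D=e−e_prev≈-0.056641; u=1/2·0.107422+5/4·1.615234+1/4·(-0.056641)≈2.058594; next y=1/2·1.892578+1/2·2.058594≈1.975586
n=11: y≈1.975586, sp=2, e=sp−y≈0.024414; I≈1.639648, D=e−e_prev≈-0.083008; u=1/2·0.024414+5/4·1.639648+1/4·(-0.083008)≈2.041016; next y=1/2·1.975586+1/2·2.041016≈2.008301

0 -2 -4.000 0.000
1 -2 -2.000 -2.000
2 4 9.500 -2.000
3 4 4.000 3.750
4 4 5.500 3.875
5 2 0.063 4.688
6 2 2.031 2.375
7 2 1.328 2.203
8 2 1.906 1.766
9 2 1.949 1.836
10 2 2.059 1.893
11 2 2.041 1.976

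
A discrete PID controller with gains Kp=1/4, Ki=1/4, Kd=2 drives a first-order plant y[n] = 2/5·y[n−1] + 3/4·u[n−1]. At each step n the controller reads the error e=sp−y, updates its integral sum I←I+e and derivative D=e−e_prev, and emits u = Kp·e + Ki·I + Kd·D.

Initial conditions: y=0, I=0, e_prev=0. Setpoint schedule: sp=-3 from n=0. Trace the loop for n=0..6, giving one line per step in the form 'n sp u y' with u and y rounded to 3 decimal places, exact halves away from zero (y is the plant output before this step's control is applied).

0 -3 -7.500 0.000
1 -3 11.813 -5.625
2 -3 -29.367 6.609
3 -3 57.677 -19.382
4 -3 -127.426 35.505
5 -3 264.902 -81.368
6 -3 -567.994 166.130

(exact arithmetic carried between steps; '≈' marks a value shown rounded to 6 d.p. or computed from one; I and e_prev carry over from the previous line; the table rounds u and y to 3 d.p., halves away from zero)
n=0: y=0, sp=-3, e=sp−y=-3; I=-3, D=e−e_prev=-3; u=1/4·(-3)+1/4·(-3)+2·(-3)=-7.5; next y=2/5·0+3/4·(-7.5)=-5.625
n=1: y=-5.625, sp=-3, e=sp−y=2.625; I=-0.375, D=e−e_prev=5.625; u=1/4·2.625+1/4·(-0.375)+2·5.625=11.8125; next y=2/5·(-5.625)+3/4·11.8125=6.609375
n=2: y=6.609375, sp=-3, e=sp−y=-9.609375; I=-9.984375, D=e−e_prev=-12.234375; u=1/4·(-9.609375)+1/4·(-9.984375)+2·(-12.234375)≈-29.367188; next y=2/5·6.609375+3/4·(-29.367188)≈-19.381641
n=3: y≈-19.381641, sp=-3, e=sp−y≈16.381641; I≈6.397266, D=e−e_prev≈25.991016; u=1/4·16.381641+1/4·6.397266+2·25.991016≈57.676758; next y=2/5·(-19.381641)+3/4·57.676758≈35.504912
n=4: y≈35.504912, sp=-3, e=sp−y≈-38.504912; I≈-32.107646, D=e−e_prev≈-54.886553; u=1/4·(-38.504912)+1/4·(-32.107646)+2·(-54.886553)≈-127.426245; next y=2/5·35.504912+3/4·(-127.426245)≈-81.367719
n=5: y≈-81.367719, sp=-3, e=sp−y≈78.367719; I≈46.260073, D=e−e_prev≈116.872631; u=1/4·78.367719+1/4·46.260073+2·116.872631≈264.902210; next y=2/5·(-81.367719)+3/4·264.902210≈166.129570
n=6: y≈166.129570, sp=-3, e=sp−y≈-169.129570; I≈-122.869497, D=e−e_prev≈-247.497289; u=1/4·(-169.129570)+1/4·(-122.869497)+2·(-247.497289)≈-567.994345; next y=2/5·166.129570+3/4·(-567.994345)≈-359.543931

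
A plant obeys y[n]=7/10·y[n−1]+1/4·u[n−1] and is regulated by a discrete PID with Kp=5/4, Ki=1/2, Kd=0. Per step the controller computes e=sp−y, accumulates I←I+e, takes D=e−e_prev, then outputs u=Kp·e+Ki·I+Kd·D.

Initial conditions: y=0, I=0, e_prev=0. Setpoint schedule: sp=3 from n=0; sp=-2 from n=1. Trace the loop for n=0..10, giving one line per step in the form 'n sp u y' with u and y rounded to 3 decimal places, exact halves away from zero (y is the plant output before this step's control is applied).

0 3 5.250 0.000
1 -2 -4.297 1.313
2 -2 -3.384 -0.155
3 -2 -2.907 -0.955
4 -2 -2.659 -1.395
5 -2 -2.531 -1.642
6 -2 -2.465 -1.782
7 -2 -2.431 -1.863
8 -2 -2.414 -1.912
9 -2 -2.406 -1.942
10 -2 -2.402 -1.961

(exact arithmetic carried between steps; '≈' marks a value shown rounded to 6 d.p. or computed from one; I and e_prev carry over from the previous line; the table rounds u and y to 3 d.p., halves away from zero)
n=0: y=0, sp=3, e=sp−y=3; I=3, D=e−e_prev=3; u=5/4·3+1/2·3+0·3=5.25; next y=7/10·0+1/4·5.25=1.3125
n=1: y=1.3125, sp=-2, e=sp−y=-3.3125; I=-0.3125, D=e−e_prev=-6.3125; u=5/4·(-3.3125)+1/2·(-0.3125)+0·(-6.3125)=-4.296875; next y=7/10·1.3125+1/4·(-4.296875)≈-0.155469
n=2: y≈-0.155469, sp=-2, e=sp−y≈-1.844531; I≈-2.157031, D=e−e_prev≈1.467969; u=5/4·(-1.844531)+1/2·(-2.157031)+0·1.467969≈-3.384180; next y=7/10·(-0.155469)+1/4·(-3.384180)≈-0.954873
n=3: y≈-0.954873, sp=-2, e=sp−y≈-1.045127; I≈-3.202158, D=e−e_prev≈0.799404; u=5/4·(-1.045127)+1/2·(-3.202158)+0·0.799404≈-2.907488; next y=7/10·(-0.954873)+1/4·(-2.907488)≈-1.395283
n=4: y≈-1.395283, sp=-2, e=sp−y≈-0.604717; I≈-3.806875, D=e−e_prev≈0.440410; u=5/4·(-0.604717)+1/2·(-3.806875)+0·0.440410≈-2.659334; next y=7/10·(-1.395283)+1/4·(-2.659334)≈-1.641532
n=5: y≈-1.641532, sp=-2, e=sp−y≈-0.358468; I≈-4.165344, D=e−e_prev≈0.246249; u=5/4·(-0.358468)+1/2·(-4.165344)+0·0.246249≈-2.530757; next y=7/10·(-1.641532)+1/4·(-2.530757)≈-1.781761
n=6: y≈-1.781761, sp=-2, e=sp−y≈-0.218239; I≈-4.383582, D=e−e_prev≈0.140230; u=5/4·(-0.218239)+1/2·(-4.383582)+0·0.140230≈-2.464589; next y=7/10·(-1.781761)+1/4·(-2.464589)≈-1.863380
n=7: y≈-1.863380, sp=-2, e=sp−y≈-0.136620; I≈-4.520202, D=e−e_prev≈0.081619; u=5/4·(-0.136620)+1/2·(-4.520202)+0·0.081619≈-2.430875; next y=7/10·(-1.863380)+1/4·(-2.430875)≈-1.912085
n=8: y≈-1.912085, sp=-2, e=sp−y≈-0.087915; I≈-4.608117, D=e−e_prev≈0.048705; u=5/4·(-0.087915)+1/2·(-4.608117)+0·0.048705≈-2.413952; next y=7/10·(-1.912085)+1/4·(-2.413952)≈-1.941948
n=9: y≈-1.941948, sp=-2, e=sp−y≈-0.058052; I≈-4.666169, D=e−e_prev≈0.029862; u=5/4·(-0.058052)+1/2·(-4.666169)+0·0.029862≈-2.405650; next y=7/10·(-1.941948)+1/4·(-2.405650)≈-1.960776
n=10: y≈-1.960776, sp=-2, e=sp−y≈-0.039224; I≈-4.705393, D=e−e_prev≈0.018828; u=5/4·(-0.039224)+1/2·(-4.705393)+0·0.018828≈-2.401727; next y=7/10·(-1.960776)+1/4·(-2.401727)≈-1.972975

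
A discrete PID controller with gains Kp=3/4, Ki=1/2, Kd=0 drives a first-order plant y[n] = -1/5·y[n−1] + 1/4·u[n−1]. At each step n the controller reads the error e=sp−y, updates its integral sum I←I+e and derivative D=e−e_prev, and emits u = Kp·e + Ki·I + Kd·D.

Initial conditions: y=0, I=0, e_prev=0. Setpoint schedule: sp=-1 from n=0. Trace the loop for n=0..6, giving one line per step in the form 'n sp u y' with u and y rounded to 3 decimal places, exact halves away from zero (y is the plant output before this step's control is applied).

(exact arithmetic carried between steps; '≈' marks a value shown rounded to 6 d.p. or computed from one; I and e_prev carry over from the previous line; the table rounds u and y to 3 d.p., halves away from zero)
n=0: y=0, sp=-1, e=sp−y=-1; I=-1, D=e−e_prev=-1; u=3/4·(-1)+1/2·(-1)+0·(-1)=-1.25; next y=-1/5·0+1/4·(-1.25)=-0.3125
n=1: y=-0.3125, sp=-1, e=sp−y=-0.6875; I=-1.6875, D=e−e_prev=0.3125; u=3/4·(-0.6875)+1/2·(-1.6875)+0·0.3125=-1.359375; next y=-1/5·(-0.3125)+1/4·(-1.359375)≈-0.277344
n=2: y≈-0.277344, sp=-1, e=sp−y≈-0.722656; I≈-2.410156, D=e−e_prev≈-0.035156; u=3/4·(-0.722656)+1/2·(-2.410156)+0·(-0.035156)≈-1.747070; next y=-1/5·(-0.277344)+1/4·(-1.747070)≈-0.381299
n=3: y≈-0.381299, sp=-1, e=sp−y≈-0.618701; I≈-3.028857, D=e−e_prev≈0.103955; u=3/4·(-0.618701)+1/2·(-3.028857)+0·0.103955≈-1.978455; next y=-1/5·(-0.381299)+1/4·(-1.978455)≈-0.418354
n=4: y≈-0.418354, sp=-1, e=sp−y≈-0.581646; I≈-3.610504, D=e−e_prev≈0.037055; u=3/4·(-0.581646)+1/2·(-3.610504)+0·0.037055≈-2.241486; next y=-1/5·(-0.418354)+1/4·(-2.241486)≈-0.476701
n=5: y≈-0.476701, sp=-1, e=sp−y≈-0.523299; I≈-4.133803, D=e−e_prev≈0.058347; u=3/4·(-0.523299)+1/2·(-4.133803)+0·0.058347≈-2.459376; next y=-1/5·(-0.476701)+1/4·(-2.459376)≈-0.519504
n=6: y≈-0.519504, sp=-1, e=sp−y≈-0.480496; I≈-4.614299, D=e−e_prev≈0.042803; u=3/4·(-0.480496)+1/2·(-4.614299)+0·0.042803≈-2.667522; next y=-1/5·(-0.519504)+1/4·(-2.667522)≈-0.562980

0 -1 -1.250 0.000
1 -1 -1.359 -0.313
2 -1 -1.747 -0.277
3 -1 -1.978 -0.381
4 -1 -2.241 -0.418
5 -1 -2.459 -0.477
6 -1 -2.668 -0.520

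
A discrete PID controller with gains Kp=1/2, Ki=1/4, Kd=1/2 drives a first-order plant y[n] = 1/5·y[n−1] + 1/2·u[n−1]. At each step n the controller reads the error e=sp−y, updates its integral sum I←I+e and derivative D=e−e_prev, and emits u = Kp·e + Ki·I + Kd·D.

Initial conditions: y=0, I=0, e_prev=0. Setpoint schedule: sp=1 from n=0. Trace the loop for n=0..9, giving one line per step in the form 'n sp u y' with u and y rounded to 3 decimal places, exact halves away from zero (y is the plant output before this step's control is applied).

0 1 1.250 0.000
1 1 0.219 0.625
2 1 1.113 0.234
3 1 0.648 0.604
4 1 1.130 0.445
5 1 0.928 0.654
6 1 1.193 0.595
7 1 1.114 0.716
8 1 1.265 0.700
9 1 1.242 0.772

(exact arithmetic carried between steps; '≈' marks a value shown rounded to 6 d.p. or computed from one; I and e_prev carry over from the previous line; the table rounds u and y to 3 d.p., halves away from zero)
n=0: y=0, sp=1, e=sp−y=1; I=1, D=e−e_prev=1; u=1/2·1+1/4·1+1/2·1=1.25; next y=1/5·0+1/2·1.25=0.625
n=1: y=0.625, sp=1, e=sp−y=0.375; I=1.375, D=e−e_prev=-0.625; u=1/2·0.375+1/4·1.375+1/2·(-0.625)=0.21875; next y=1/5·0.625+1/2·0.21875=0.234375
n=2: y=0.234375, sp=1, e=sp−y=0.765625; I=2.140625, D=e−e_prev=0.390625; u=1/2·0.765625+1/4·2.140625+1/2·0.390625≈1.113281; next y=1/5·0.234375+1/2·1.113281≈0.603516
n=3: y≈0.603516, sp=1, e=sp−y≈0.396484; I≈2.537109, D=e−e_prev≈-0.369141; u=1/2·0.396484+1/4·2.537109+1/2·(-0.369141)≈0.647949; next y=1/5·0.603516+1/2·0.647949≈0.444678
n=4: y≈0.444678, sp=1, e=sp−y≈0.555322; I≈3.092432, D=e−e_prev≈0.158838; u=1/2·0.555322+1/4·3.092432+1/2·0.158838≈1.130188; next y=1/5·0.444678+1/2·1.130188≈0.654030
n=5: y≈0.654030, sp=1, e=sp−y≈0.345970; I≈3.438402, D=e−e_prev≈-0.209352; u=1/2·0.345970+1/4·3.438402+1/2·(-0.209352)≈0.927910; next y=1/5·0.654030+1/2·0.927910≈0.594761
n=6: y≈0.594761, sp=1, e=sp−y≈0.405239; I≈3.843641, D=e−e_prev≈0.059269; u=1/2·0.405239+1/4·3.843641+1/2·0.059269≈1.193164; next y=1/5·0.594761+1/2·1.193164≈0.715534
n=7: y≈0.715534, sp=1, e=sp−y≈0.284466; I≈4.128107, D=e−e_prev≈-0.120773; u=1/2·0.284466+1/4·4.128107+1/2·(-0.120773)≈1.113873; next y=1/5·0.715534+1/2·1.113873≈0.700043
n=8: y≈0.700043, sp=1, e=sp−y≈0.299957; I≈4.428064, D=e−e_prev≈0.015491; u=1/2·0.299957+1/4·4.428064+1/2·0.015491≈1.264740; next y=1/5·0.700043+1/2·1.264740≈0.772379
n=9: y≈0.772379, sp=1, e=sp−y≈0.227621; I≈4.655685, D=e−e_prev≈-0.072335; u=1/2·0.227621+1/4·4.655685+1/2·(-0.072335)≈1.241564; next y=1/5·0.772379+1/2·1.241564≈0.775258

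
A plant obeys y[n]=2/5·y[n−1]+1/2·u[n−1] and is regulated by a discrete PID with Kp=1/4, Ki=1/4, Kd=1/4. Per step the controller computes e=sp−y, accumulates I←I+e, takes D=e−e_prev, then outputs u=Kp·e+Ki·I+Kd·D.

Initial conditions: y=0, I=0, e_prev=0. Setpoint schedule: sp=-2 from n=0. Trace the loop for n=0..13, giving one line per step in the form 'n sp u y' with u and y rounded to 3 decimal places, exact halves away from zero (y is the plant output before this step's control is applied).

(exact arithmetic carried between steps; '≈' marks a value shown rounded to 6 d.p. or computed from one; I and e_prev carry over from the previous line; the table rounds u and y to 3 d.p., halves away from zero)
n=0: y=0, sp=-2, e=sp−y=-2; I=-2, D=e−e_prev=-2; u=1/4·(-2)+1/4·(-2)+1/4·(-2)=-1.5; next y=2/5·0+1/2·(-1.5)=-0.75
n=1: y=-0.75, sp=-2, e=sp−y=-1.25; I=-3.25, D=e−e_prev=0.75; u=1/4·(-1.25)+1/4·(-3.25)+1/4·0.75=-0.9375; next y=2/5·(-0.75)+1/2·(-0.9375)=-0.76875
n=2: y=-0.76875, sp=-2, e=sp−y=-1.23125; I=-4.48125, D=e−e_prev=0.01875; u=1/4·(-1.23125)+1/4·(-4.48125)+1/4·0.01875≈-1.423438; next y=2/5·(-0.76875)+1/2·(-1.423438)≈-1.019219
n=3: y≈-1.019219, sp=-2, e=sp−y≈-0.980781; I≈-5.462031, D=e−e_prev≈0.250469; u=1/4·(-0.980781)+1/4·(-5.462031)+1/4·0.250469≈-1.548086; next y=2/5·(-1.019219)+1/2·(-1.548086)≈-1.181730
n=4: y≈-1.181730, sp=-2, e=sp−y≈-0.818270; I≈-6.280301, D=e−e_prev≈0.162512; u=1/4·(-0.818270)+1/4·(-6.280301)+1/4·0.162512≈-1.734015; next y=2/5·(-1.181730)+1/2·(-1.734015)≈-1.339700
n=5: y≈-1.339700, sp=-2, e=sp−y≈-0.660300; I≈-6.940601, D=e−e_prev≈0.157969; u=1/4·(-0.660300)+1/4·(-6.940601)+1/4·0.157969≈-1.860733; next y=2/5·(-1.339700)+1/2·(-1.860733)≈-1.466246
n=6: y≈-1.466246, sp=-2, e=sp−y≈-0.533754; I≈-7.474355, D=e−e_prev≈0.126547; u=1/4·(-0.533754)+1/4·(-7.474355)+1/4·0.126547≈-1.970390; next y=2/5·(-1.466246)+1/2·(-1.970390)≈-1.571694
n=7: y≈-1.571694, sp=-2, e=sp−y≈-0.428306; I≈-7.902661, D=e−e_prev≈0.105447; u=1/4·(-0.428306)+1/4·(-7.902661)+1/4·0.105447≈-2.056380; next y=2/5·(-1.571694)+1/2·(-2.056380)≈-1.656868
n=8: y≈-1.656868, sp=-2, e=sp−y≈-0.343132; I≈-8.245794, D=e−e_prev≈0.085174; u=1/4·(-0.343132)+1/4·(-8.245794)+1/4·0.085174≈-2.125938; next y=2/5·(-1.656868)+1/2·(-2.125938)≈-1.725716
n=9: y≈-1.725716, sp=-2, e=sp−y≈-0.274284; I≈-8.520078, D=e−e_prev≈0.068849; u=1/4·(-0.274284)+1/4·(-8.520078)+1/4·0.068849≈-2.181378; next y=2/5·(-1.725716)+1/2·(-2.181378)≈-1.780976
n=10: y≈-1.780976, sp=-2, e=sp−y≈-0.219024; I≈-8.739102, D=e−e_prev≈0.055259; u=1/4·(-0.219024)+1/4·(-8.739102)+1/4·0.055259≈-2.225717; next y=2/5·(-1.780976)+1/2·(-2.225717)≈-1.825249
n=11: y≈-1.825249, sp=-2, e=sp−y≈-0.174751; I≈-8.913853, D=e−e_prev≈0.044273; u=1/4·(-0.174751)+1/4·(-8.913853)+1/4·0.044273≈-2.261083; next y=2/5·(-1.825249)+1/2·(-2.261083)≈-1.860641
n=12: y≈-1.860641, sp=-2, e=sp−y≈-0.139359; I≈-9.053213, D=e−e_prev≈0.035392; u=1/4·(-0.139359)+1/4·(-9.053213)+1/4·0.035392≈-2.289295; next y=2/5·(-1.860641)+1/2·(-2.289295)≈-1.888904
n=13: y≈-1.888904, sp=-2, e=sp−y≈-0.111096; I≈-9.164309, D=e−e_prev≈0.028263; u=1/4·(-0.111096)+1/4·(-9.164309)+1/4·0.028263≈-2.311786; next y=2/5·(-1.888904)+1/2·(-2.311786)≈-1.911454

0 -2 -1.500 0.000
1 -2 -0.938 -0.750
2 -2 -1.423 -0.769
3 -2 -1.548 -1.019
4 -2 -1.734 -1.182
5 -2 -1.861 -1.340
6 -2 -1.970 -1.466
7 -2 -2.056 -1.572
8 -2 -2.126 -1.657
9 -2 -2.181 -1.726
10 -2 -2.226 -1.781
11 -2 -2.261 -1.825
12 -2 -2.289 -1.861
13 -2 -2.312 -1.889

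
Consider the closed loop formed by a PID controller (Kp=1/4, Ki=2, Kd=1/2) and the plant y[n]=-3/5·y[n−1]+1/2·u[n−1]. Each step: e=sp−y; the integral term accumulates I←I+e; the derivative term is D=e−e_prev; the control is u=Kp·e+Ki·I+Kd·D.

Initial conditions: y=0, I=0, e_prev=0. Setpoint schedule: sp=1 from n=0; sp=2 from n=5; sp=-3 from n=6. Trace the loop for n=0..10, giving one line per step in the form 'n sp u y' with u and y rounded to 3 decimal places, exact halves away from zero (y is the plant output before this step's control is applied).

0 1 2.750 0.000
1 1 0.469 1.375
2 1 5.812 -0.591
3 1 -2.580 3.260
4 1 12.717 -3.246
5 2 -11.063 8.306
6 -3 19.610 -10.515
7 -3 -45.500 16.114
8 -3 63.050 -32.418
9 -3 -131.714 50.976
10 -3 207.433 -96.443

(exact arithmetic carried between steps; '≈' marks a value shown rounded to 6 d.p. or computed from one; I and e_prev carry over from the previous line; the table rounds u and y to 3 d.p., halves away from zero)
n=0: y=0, sp=1, e=sp−y=1; I=1, D=e−e_prev=1; u=1/4·1+2·1+1/2·1=2.75; next y=-3/5·0+1/2·2.75=1.375
n=1: y=1.375, sp=1, e=sp−y=-0.375; I=0.625, D=e−e_prev=-1.375; u=1/4·(-0.375)+2·0.625+1/2·(-1.375)=0.46875; next y=-3/5·1.375+1/2·0.46875=-0.590625
n=2: y=-0.590625, sp=1, e=sp−y=1.590625; I=2.215625, D=e−e_prev=1.965625; u=1/4·1.590625+2·2.215625+1/2·1.965625≈5.811719; next y=-3/5·(-0.590625)+1/2·5.811719≈3.260234
n=3: y≈3.260234, sp=1, e=sp−y≈-2.260234; I≈-0.044609, D=e−e_prev≈-3.850859; u=1/4·(-2.260234)+2·(-0.044609)+1/2·(-3.850859)≈-2.579707; next y=-3/5·3.260234+1/2·(-2.579707)≈-3.245994
n=4: y≈-3.245994, sp=1, e=sp−y≈4.245994; I≈4.201385, D=e−e_prev≈6.506229; u=1/4·4.245994+2·4.201385+1/2·6.506229≈12.717382; next y=-3/5·(-3.245994)+1/2·12.717382≈8.306288
n=5: y≈8.306288, sp=2, e=sp−y≈-6.306288; I≈-2.104903, D=e−e_prev≈-10.552282; u=1/4·(-6.306288)+2·(-2.104903)+1/2·(-10.552282)≈-11.062519; next y=-3/5·8.306288+1/2·(-11.062519)≈-10.515032
n=6: y≈-10.515032, sp=-3, e=sp−y≈7.515032; I≈5.410129, D=e−e_prev≈13.821320; u=1/4·7.515032+2·5.410129+1/2·13.821320≈19.609676; next y=-3/5·(-10.515032)+1/2·19.609676≈16.113857
n=7: y≈16.113857, sp=-3, e=sp−y≈-19.113857; I≈-13.703728, D=e−e_prev≈-26.628889; u=1/4·(-19.113857)+2·(-13.703728)+1/2·(-26.628889)≈-45.500365; next y=-3/5·16.113857+1/2·(-45.500365)≈-32.418497
n=8: y≈-32.418497, sp=-3, e=sp−y≈29.418497; I≈15.714769, D=e−e_prev≈48.532353; u=1/4·29.418497+2·15.714769+1/2·48.532353≈63.050338; next y=-3/5·(-32.418497)+1/2·63.050338≈50.976267
n=9: y≈50.976267, sp=-3, e=sp−y≈-53.976267; I≈-38.261498, D=e−e_prev≈-83.394763; u=1/4·(-53.976267)+2·(-38.261498)+1/2·(-83.394763)≈-131.714445; next y=-3/5·50.976267+1/2·(-131.714445)≈-96.442983
n=10: y≈-96.442983, sp=-3, e=sp−y≈93.442983; I≈55.181484, D=e−e_prev≈147.419250; u=1/4·93.442983+2·55.181484+1/2·147.419250≈207.433339; next y=-3/5·(-96.442983)+1/2·207.433339≈161.582459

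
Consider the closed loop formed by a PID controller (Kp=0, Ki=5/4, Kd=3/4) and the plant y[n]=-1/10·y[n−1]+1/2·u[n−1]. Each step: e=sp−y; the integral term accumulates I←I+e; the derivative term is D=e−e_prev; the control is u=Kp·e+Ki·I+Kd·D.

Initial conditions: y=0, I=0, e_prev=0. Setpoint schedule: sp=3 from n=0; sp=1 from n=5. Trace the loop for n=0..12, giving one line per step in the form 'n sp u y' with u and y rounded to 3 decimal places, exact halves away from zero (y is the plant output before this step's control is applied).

(exact arithmetic carried between steps; '≈' marks a value shown rounded to 6 d.p. or computed from one; I and e_prev carry over from the previous line; the table rounds u and y to 3 d.p., halves away from zero)
n=0: y=0, sp=3, e=sp−y=3; I=3, D=e−e_prev=3; u=0·3+5/4·3+3/4·3=6; next y=-1/10·0+1/2·6=3
n=1: y=3, sp=3, e=sp−y=0; I=3, D=e−e_prev=-3; u=0·0+5/4·3+3/4·(-3)=1.5; next y=-1/10·3+1/2·1.5=0.45
n=2: y=0.45, sp=3, e=sp−y=2.55; I=5.55, D=e−e_prev=2.55; u=0·2.55+5/4·5.55+3/4·2.55=8.85; next y=-1/10·0.45+1/2·8.85=4.38
n=3: y=4.38, sp=3, e=sp−y=-1.38; I=4.17, D=e−e_prev=-3.93; u=0·(-1.38)+5/4·4.17+3/4·(-3.93)=2.265; next y=-1/10·4.38+1/2·2.265=0.6945
n=4: y=0.6945, sp=3, e=sp−y=2.3055; I=6.4755, D=e−e_prev=3.6855; u=0·2.3055+5/4·6.4755+3/4·3.6855=10.8585; next y=-1/10·0.6945+1/2·10.8585=5.3598
n=5: y=5.3598, sp=1, e=sp−y=-4.3598; I=2.1157, D=e−e_prev=-6.6653; u=0·(-4.3598)+5/4·2.1157+3/4·(-6.6653)=-2.35435; next y=-1/10·5.3598+1/2·(-2.35435)=-1.713155
n=6: y=-1.713155, sp=1, e=sp−y=2.713155; I=4.828855, D=e−e_prev=7.072955; u=0·2.713155+5/4·4.828855+3/4·7.072955=11.340785; next y=-1/10·(-1.713155)+1/2·11.340785=5.841708
n=7: y=5.841708, sp=1, e=sp−y=-4.841708; I=-0.012853, D=e−e_prev=-7.554863; u=0·(-4.841708)+5/4·(-0.012853)+3/4·(-7.554863)≈-5.682214; next y=-1/10·5.841708+1/2·(-5.682214)≈-3.425278
n=8: y≈-3.425278, sp=1, e=sp−y≈4.425278; I≈4.412425, D=e−e_prev≈9.266986; u=0·4.425278+5/4·4.412425+3/4·9.266986≈12.465770; next y=-1/10·(-3.425278)+1/2·12.465770≈6.575413
n=9: y≈6.575413, sp=1, e=sp−y≈-5.575413; I≈-1.162988, D=e−e_prev≈-10.000690; u=0·(-5.575413)+5/4·(-1.162988)+3/4·(-10.000690)≈-8.954253; next y=-1/10·6.575413+1/2·(-8.954253)≈-5.134668
n=10: y≈-5.134668, sp=1, e=sp−y≈6.134668; I≈4.971680, D=e−e_prev≈11.710080; u=0·6.134668+5/4·4.971680+3/4·11.710080≈14.997160; next y=-1/10·(-5.134668)+1/2·14.997160≈8.012047
n=11: y≈8.012047, sp=1, e=sp−y≈-7.012047; I≈-2.040367, D=e−e_prev≈-13.146714; u=0·(-7.012047)+5/4·(-2.040367)+3/4·(-13.146714)≈-12.410495; next y=-1/10·8.012047+1/2·(-12.410495)≈-7.006452
n=12: y≈-7.006452, sp=1, e=sp−y≈8.006452; I≈5.966085, D=e−e_prev≈15.018499; u=0·8.006452+5/4·5.966085+3/4·15.018499≈18.721480; next y=-1/10·(-7.006452)+1/2·18.721480≈10.061385

0 3 6.000 0.000
1 3 1.500 3.000
2 3 8.850 0.450
3 3 2.265 4.380
4 3 10.859 0.695
5 1 -2.354 5.360
6 1 11.341 -1.713
7 1 -5.682 5.842
8 1 12.466 -3.425
9 1 -8.954 6.575
10 1 14.997 -5.135
11 1 -12.410 8.012
12 1 18.721 -7.006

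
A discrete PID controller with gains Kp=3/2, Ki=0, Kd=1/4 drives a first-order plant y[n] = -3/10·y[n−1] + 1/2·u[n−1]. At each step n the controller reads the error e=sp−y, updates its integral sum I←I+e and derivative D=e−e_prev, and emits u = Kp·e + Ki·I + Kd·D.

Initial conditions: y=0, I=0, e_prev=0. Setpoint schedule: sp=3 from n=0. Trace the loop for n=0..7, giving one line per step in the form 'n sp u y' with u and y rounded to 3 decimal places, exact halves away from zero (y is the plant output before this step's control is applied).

0 3 5.250 0.000
1 3 -0.094 2.625
2 3 6.616 -0.834
3 3 -1.936 3.559
4 3 8.952 -2.036
5 3 -4.910 5.087
6 3 12.739 -3.981
7 3 -9.732 7.564

(exact arithmetic carried between steps; '≈' marks a value shown rounded to 6 d.p. or computed from one; I and e_prev carry over from the previous line; the table rounds u and y to 3 d.p., halves away from zero)
n=0: y=0, sp=3, e=sp−y=3; I=3, D=e−e_prev=3; u=3/2·3+0·3+1/4·3=5.25; next y=-3/10·0+1/2·5.25=2.625
n=1: y=2.625, sp=3, e=sp−y=0.375; I=3.375, D=e−e_prev=-2.625; u=3/2·0.375+0·3.375+1/4·(-2.625)=-0.09375; next y=-3/10·2.625+1/2·(-0.09375)=-0.834375
n=2: y=-0.834375, sp=3, e=sp−y=3.834375; I=7.209375, D=e−e_prev=3.459375; u=3/2·3.834375+0·7.209375+1/4·3.459375≈6.616406; next y=-3/10·(-0.834375)+1/2·6.616406≈3.558516
n=3: y≈3.558516, sp=3, e=sp−y≈-0.558516; I≈6.650859, D=e−e_prev≈-4.392891; u=3/2·(-0.558516)+0·6.650859+1/4·(-4.392891)≈-1.935996; next y=-3/10·3.558516+1/2·(-1.935996)≈-2.035553
n=4: y≈-2.035553, sp=3, e=sp−y≈5.035553; I≈11.686412, D=e−e_prev≈5.594068; u=3/2·5.035553+0·11.686412+1/4·5.594068≈8.951846; next y=-3/10·(-2.035553)+1/2·8.951846≈5.086589
n=5: y≈5.086589, sp=3, e=sp−y≈-2.086589; I≈9.599823, D=e−e_prev≈-7.122142; u=3/2·(-2.086589)+0·9.599823+1/4·(-7.122142)≈-4.910419; next y=-3/10·5.086589+1/2·(-4.910419)≈-3.981186
n=6: y≈-3.981186, sp=3, e=sp−y≈6.981186; I≈16.581009, D=e−e_prev≈9.067775; u=3/2·6.981186+0·16.581009+1/4·9.067775≈12.738723; next y=-3/10·(-3.981186)+1/2·12.738723≈7.563717
n=7: y≈7.563717, sp=3, e=sp−y≈-4.563717; I≈12.017292, D=e−e_prev≈-11.544903; u=3/2·(-4.563717)+0·12.017292+1/4·(-11.544903)≈-9.731802; next y=-3/10·7.563717+1/2·(-9.731802)≈-7.135016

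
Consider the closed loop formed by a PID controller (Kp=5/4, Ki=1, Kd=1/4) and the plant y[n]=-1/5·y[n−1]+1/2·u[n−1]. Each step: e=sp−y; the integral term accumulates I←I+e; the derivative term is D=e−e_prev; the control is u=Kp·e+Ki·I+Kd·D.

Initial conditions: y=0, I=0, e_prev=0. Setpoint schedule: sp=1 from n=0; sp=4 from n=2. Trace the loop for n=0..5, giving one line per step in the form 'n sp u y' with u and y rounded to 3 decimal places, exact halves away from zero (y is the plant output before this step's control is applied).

0 1 2.500 0.000
1 1 0.125 1.250
2 4 11.281 -0.188
3 4 -0.305 5.678
4 4 16.899 -1.288
5 4 -4.542 8.707

(exact arithmetic carried between steps; '≈' marks a value shown rounded to 6 d.p. or computed from one; I and e_prev carry over from the previous line; the table rounds u and y to 3 d.p., halves away from zero)
n=0: y=0, sp=1, e=sp−y=1; I=1, D=e−e_prev=1; u=5/4·1+1·1+1/4·1=2.5; next y=-1/5·0+1/2·2.5=1.25
n=1: y=1.25, sp=1, e=sp−y=-0.25; I=0.75, D=e−e_prev=-1.25; u=5/4·(-0.25)+1·0.75+1/4·(-1.25)=0.125; next y=-1/5·1.25+1/2·0.125=-0.1875
n=2: y=-0.1875, sp=4, e=sp−y=4.1875; I=4.9375, D=e−e_prev=4.4375; u=5/4·4.1875+1·4.9375+1/4·4.4375=11.28125; next y=-1/5·(-0.1875)+1/2·11.28125=5.678125
n=3: y=5.678125, sp=4, e=sp−y=-1.678125; I=3.259375, D=e−e_prev=-5.865625; u=5/4·(-1.678125)+1·3.259375+1/4·(-5.865625)≈-0.304688; next y=-1/5·5.678125+1/2·(-0.304688)≈-1.287969
n=4: y≈-1.287969, sp=4, e=sp−y≈5.287969; I≈8.547344, D=e−e_prev≈6.966094; u=5/4·5.287969+1·8.547344+1/4·6.966094≈16.898828; next y=-1/5·(-1.287969)+1/2·16.898828≈8.707008
n=5: y≈8.707008, sp=4, e=sp−y≈-4.707008; I≈3.840336, D=e−e_prev≈-9.994977; u=5/4·(-4.707008)+1·3.840336+1/4·(-9.994977)≈-4.542168; next y=-1/5·8.707008+1/2·(-4.542168)≈-4.012486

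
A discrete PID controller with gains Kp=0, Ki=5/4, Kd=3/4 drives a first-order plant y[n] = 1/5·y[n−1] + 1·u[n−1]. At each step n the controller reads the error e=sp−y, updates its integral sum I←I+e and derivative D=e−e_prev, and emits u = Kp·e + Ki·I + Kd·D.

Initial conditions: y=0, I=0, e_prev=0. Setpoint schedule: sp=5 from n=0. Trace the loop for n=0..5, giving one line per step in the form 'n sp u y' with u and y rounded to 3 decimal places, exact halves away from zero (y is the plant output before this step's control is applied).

0 5 10.000 0.000
1 5 -7.500 10.000
2 5 24.750 -5.500
3 5 -32.050 23.650
4 5 68.440 -27.320
5 5 -109.980 62.976

(exact arithmetic carried between steps; '≈' marks a value shown rounded to 6 d.p. or computed from one; I and e_prev carry over from the previous line; the table rounds u and y to 3 d.p., halves away from zero)
n=0: y=0, sp=5, e=sp−y=5; I=5, D=e−e_prev=5; u=0·5+5/4·5+3/4·5=10; next y=1/5·0+1·10=10
n=1: y=10, sp=5, e=sp−y=-5; I=0, D=e−e_prev=-10; u=0·(-5)+5/4·0+3/4·(-10)=-7.5; next y=1/5·10+1·(-7.5)=-5.5
n=2: y=-5.5, sp=5, e=sp−y=10.5; I=10.5, D=e−e_prev=15.5; u=0·10.5+5/4·10.5+3/4·15.5=24.75; next y=1/5·(-5.5)+1·24.75=23.65
n=3: y=23.65, sp=5, e=sp−y=-18.65; I=-8.15, D=e−e_prev=-29.15; u=0·(-18.65)+5/4·(-8.15)+3/4·(-29.15)=-32.05; next y=1/5·23.65+1·(-32.05)=-27.32
n=4: y=-27.32, sp=5, e=sp−y=32.32; I=24.17, D=e−e_prev=50.97; u=0·32.32+5/4·24.17+3/4·50.97=68.44; next y=1/5·(-27.32)+1·68.44=62.976
n=5: y=62.976, sp=5, e=sp−y=-57.976; I=-33.806, D=e−e_prev=-90.296; u=0·(-57.976)+5/4·(-33.806)+3/4·(-90.296)=-109.9795; next y=1/5·62.976+1·(-109.9795)=-97.3843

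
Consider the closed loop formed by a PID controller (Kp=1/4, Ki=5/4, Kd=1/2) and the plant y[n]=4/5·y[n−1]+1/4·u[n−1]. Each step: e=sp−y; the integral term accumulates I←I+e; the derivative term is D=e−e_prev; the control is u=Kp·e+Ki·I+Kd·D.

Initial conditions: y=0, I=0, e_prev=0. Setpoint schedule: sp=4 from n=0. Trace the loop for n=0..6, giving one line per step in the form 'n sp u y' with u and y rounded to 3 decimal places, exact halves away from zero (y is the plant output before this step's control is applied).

(exact arithmetic carried between steps; '≈' marks a value shown rounded to 6 d.p. or computed from one; I and e_prev carry over from the previous line; the table rounds u and y to 3 d.p., halves away from zero)
n=0: y=0, sp=4, e=sp−y=4; I=4, D=e−e_prev=4; u=1/4·4+5/4·4+1/2·4=8; next y=4/5·0+1/4·8=2
n=1: y=2, sp=4, e=sp−y=2; I=6, D=e−e_prev=-2; u=1/4·2+5/4·6+1/2·(-2)=7; next y=4/5·2+1/4·7=3.35
n=2: y=3.35, sp=4, e=sp−y=0.65; I=6.65, D=e−e_prev=-1.35; u=1/4·0.65+5/4·6.65+1/2·(-1.35)=7.8; next y=4/5·3.35+1/4·7.8=4.63
n=3: y=4.63, sp=4, e=sp−y=-0.63; I=6.02, D=e−e_prev=-1.28; u=1/4·(-0.63)+5/4·6.02+1/2·(-1.28)=6.7275; next y=4/5·4.63+1/4·6.7275=5.385875
n=4: y=5.385875, sp=4, e=sp−y=-1.385875; I=4.634125, D=e−e_prev=-0.755875; u=1/4·(-1.385875)+5/4·4.634125+1/2·(-0.755875)=5.06825; next y=4/5·5.385875+1/4·5.06825≈5.575763
n=5: y≈5.575763, sp=4, e=sp−y≈-1.575763; I≈3.058363, D=e−e_prev≈-0.189888; u=1/4·(-1.575763)+5/4·3.058363+1/2·(-0.189888)≈3.334069; next y=4/5·5.575763+1/4·3.334069≈5.294127
n=6: y≈5.294127, sp=4, e=sp−y≈-1.294127; I≈1.764235, D=e−e_prev≈0.281635; u=1/4·(-1.294127)+5/4·1.764235+1/2·0.281635≈2.02258; next y=4/5·5.294127+1/4·2.02258≈4.740947

0 4 8.000 0.000
1 4 7.000 2.000
2 4 7.800 3.350
3 4 6.728 4.630
4 4 5.068 5.386
5 4 3.334 5.576
6 4 2.023 5.294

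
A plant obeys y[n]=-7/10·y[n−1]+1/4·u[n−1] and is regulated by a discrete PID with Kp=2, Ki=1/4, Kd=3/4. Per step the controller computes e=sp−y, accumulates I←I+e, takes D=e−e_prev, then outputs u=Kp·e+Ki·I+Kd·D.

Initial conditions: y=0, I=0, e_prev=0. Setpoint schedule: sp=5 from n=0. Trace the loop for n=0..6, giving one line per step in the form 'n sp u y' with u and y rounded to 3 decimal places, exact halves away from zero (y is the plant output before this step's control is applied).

(exact arithmetic carried between steps; '≈' marks a value shown rounded to 6 d.p. or computed from one; I and e_prev carry over from the previous line; the table rounds u and y to 3 d.p., halves away from zero)
n=0: y=0, sp=5, e=sp−y=5; I=5, D=e−e_prev=5; u=2·5+1/4·5+3/4·5=15; next y=-7/10·0+1/4·15=3.75
n=1: y=3.75, sp=5, e=sp−y=1.25; I=6.25, D=e−e_prev=-3.75; u=2·1.25+1/4·6.25+3/4·(-3.75)=1.25; next y=-7/10·3.75+1/4·1.25=-2.3125
n=2: y=-2.3125, sp=5, e=sp−y=7.3125; I=13.5625, D=e−e_prev=6.0625; u=2·7.3125+1/4·13.5625+3/4·6.0625=22.5625; next y=-7/10·(-2.3125)+1/4·22.5625=7.259375
n=3: y=7.259375, sp=5, e=sp−y=-2.259375; I=11.303125, D=e−e_prev=-9.571875; u=2·(-2.259375)+1/4·11.303125+3/4·(-9.571875)=-8.871875; next y=-7/10·7.259375+1/4·(-8.871875)≈-7.299531
n=4: y≈-7.299531, sp=5, e=sp−y≈12.299531; I≈23.602656, D=e−e_prev≈14.558906; u=2·12.299531+1/4·23.602656+3/4·14.558906≈41.418906; next y=-7/10·(-7.299531)+1/4·41.418906≈15.464398
n=5: y≈15.464398, sp=5, e=sp−y≈-10.464398; I≈13.138258, D=e−e_prev≈-22.763930; u=2·(-10.464398)+1/4·13.138258+3/4·(-22.763930)≈-34.717180; next y=-7/10·15.464398+1/4·(-34.717180)≈-19.504374
n=6: y≈-19.504374, sp=5, e=sp−y≈24.504374; I≈37.642632, D=e−e_prev≈34.968772; u=2·24.504374+1/4·37.642632+3/4·34.968772≈84.645985; next y=-7/10·(-19.504374)+1/4·84.645985≈34.814558

0 5 15.000 0.000
1 5 1.250 3.750
2 5 22.563 -2.313
3 5 -8.872 7.259
4 5 41.419 -7.300
5 5 -34.717 15.464
6 5 84.646 -19.504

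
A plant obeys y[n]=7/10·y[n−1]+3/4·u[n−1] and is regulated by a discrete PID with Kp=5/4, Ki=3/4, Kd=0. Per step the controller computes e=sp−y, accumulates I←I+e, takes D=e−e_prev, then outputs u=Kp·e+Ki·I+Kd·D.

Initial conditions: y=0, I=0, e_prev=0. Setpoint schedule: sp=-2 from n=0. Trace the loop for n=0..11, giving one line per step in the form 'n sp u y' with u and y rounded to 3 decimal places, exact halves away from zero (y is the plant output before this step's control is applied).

0 -2 -4.000 0.000
1 -2 0.500 -3.000
2 -2 -1.300 -1.725
3 -2 -0.591 -2.183
4 -2 -0.877 -1.971
5 -2 -0.766 -2.038
6 -2 -0.811 -2.001
7 -2 -0.794 -2.009
8 -2 -0.802 -2.002
9 -2 -0.799 -2.003
10 -2 -0.800 -2.001
11 -2 -0.800 -2.001

(exact arithmetic carried between steps; '≈' marks a value shown rounded to 6 d.p. or computed from one; I and e_prev carry over from the previous line; the table rounds u and y to 3 d.p., halves away from zero)
n=0: y=0, sp=-2, e=sp−y=-2; I=-2, D=e−e_prev=-2; u=5/4·(-2)+3/4·(-2)+0·(-2)=-4; next y=7/10·0+3/4·(-4)=-3
n=1: y=-3, sp=-2, e=sp−y=1; I=-1, D=e−e_prev=3; u=5/4·1+3/4·(-1)+0·3=0.5; next y=7/10·(-3)+3/4·0.5=-1.725
n=2: y=-1.725, sp=-2, e=sp−y=-0.275; I=-1.275, D=e−e_prev=-1.275; u=5/4·(-0.275)+3/4·(-1.275)+0·(-1.275)=-1.3; next y=7/10·(-1.725)+3/4·(-1.3)=-2.1825
n=3: y=-2.1825, sp=-2, e=sp−y=0.1825; I=-1.0925, D=e−e_prev=0.4575; u=5/4·0.1825+3/4·(-1.0925)+0·0.4575=-0.59125; next y=7/10·(-2.1825)+3/4·(-0.59125)≈-1.971188
n=4: y≈-1.971188, sp=-2, e=sp−y≈-0.028813; I≈-1.121313, D=e−e_prev≈-0.211313; u=5/4·(-0.028813)+3/4·(-1.121313)+0·(-0.211313)≈-0.877; next y=7/10·(-1.971188)+3/4·(-0.877)≈-2.037581
n=5: y≈-2.037581, sp=-2, e=sp−y≈0.037581; I≈-1.083731, D=e−e_prev≈0.066394; u=5/4·0.037581+3/4·(-1.083731)+0·0.066394≈-0.765822; next y=7/10·(-2.037581)+3/4·(-0.765822)≈-2.000673
n=6: y≈-2.000673, sp=-2, e=sp−y≈0.000673; I≈-1.083058, D=e−e_prev≈-0.036908; u=5/4·0.000673+3/4·(-1.083058)+0·(-0.036908)≈-0.811452; next y=7/10·(-2.000673)+3/4·(-0.811452)≈-2.009060
n=7: y≈-2.009060, sp=-2, e=sp−y≈0.009060; I≈-1.073998, D=e−e_prev≈0.008387; u=5/4·0.009060+3/4·(-1.073998)+0·0.008387≈-0.794173; next y=7/10·(-2.009060)+3/4·(-0.794173)≈-2.001972
n=8: y≈-2.001972, sp=-2, e=sp−y≈0.001972; I≈-1.072026, D=e−e_prev≈-0.007088; u=5/4·0.001972+3/4·(-1.072026)+0·(-0.007088)≈-0.801554; next y=7/10·(-2.001972)+3/4·(-0.801554)≈-2.002546
n=9: y≈-2.002546, sp=-2, e=sp−y≈0.002546; I≈-1.069480, D=e−e_prev≈0.000574; u=5/4·0.002546+3/4·(-1.069480)+0·0.000574≈-0.798927; next y=7/10·(-2.002546)+3/4·(-0.798927)≈-2.000978
n=10: y≈-2.000978, sp=-2, e=sp−y≈0.000978; I≈-1.068502, D=e−e_prev≈-0.001569; u=5/4·0.000978+3/4·(-1.068502)+0·(-0.001569)≈-0.800155; next y=7/10·(-2.000978)+3/4·(-0.800155)≈-2.000800
n=11: y≈-2.000800, sp=-2, e=sp−y≈0.000800; I≈-1.067702, D=e−e_prev≈-0.000177; u=5/4·0.000800+3/4·(-1.067702)+0·(-0.000177)≈-0.799776; next y=7/10·(-2.000800)+3/4·(-0.799776)≈-2.000392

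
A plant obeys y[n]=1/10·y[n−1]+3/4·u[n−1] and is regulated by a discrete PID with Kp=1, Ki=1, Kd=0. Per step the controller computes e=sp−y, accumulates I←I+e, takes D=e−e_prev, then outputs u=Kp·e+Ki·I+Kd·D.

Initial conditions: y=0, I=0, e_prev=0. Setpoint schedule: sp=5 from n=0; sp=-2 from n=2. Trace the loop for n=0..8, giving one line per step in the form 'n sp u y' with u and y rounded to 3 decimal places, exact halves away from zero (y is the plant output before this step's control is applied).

(exact arithmetic carried between steps; '≈' marks a value shown rounded to 6 d.p. or computed from one; I and e_prev carry over from the previous line; the table rounds u and y to 3 d.p., halves away from zero)
n=0: y=0, sp=5, e=sp−y=5; I=5, D=e−e_prev=5; u=1·5+1·5+0·5=10; next y=1/10·0+3/4·10=7.5
n=1: y=7.5, sp=5, e=sp−y=-2.5; I=2.5, D=e−e_prev=-7.5; u=1·(-2.5)+1·2.5+0·(-7.5)=0; next y=1/10·7.5+3/4·0=0.75
n=2: y=0.75, sp=-2, e=sp−y=-2.75; I=-0.25, D=e−e_prev=-0.25; u=1·(-2.75)+1·(-0.25)+0·(-0.25)=-3; next y=1/10·0.75+3/4·(-3)=-2.175
n=3: y=-2.175, sp=-2, e=sp−y=0.175; I=-0.075, D=e−e_prev=2.925; u=1·0.175+1·(-0.075)+0·2.925=0.1; next y=1/10·(-2.175)+3/4·0.1=-0.1425
n=4: y=-0.1425, sp=-2, e=sp−y=-1.8575; I=-1.9325, D=e−e_prev=-2.0325; u=1·(-1.8575)+1·(-1.9325)+0·(-2.0325)=-3.79; next y=1/10·(-0.1425)+3/4·(-3.79)=-2.85675
n=5: y=-2.85675, sp=-2, e=sp−y=0.85675; I=-1.07575, D=e−e_prev=2.71425; u=1·0.85675+1·(-1.07575)+0·2.71425=-0.219; next y=1/10·(-2.85675)+3/4·(-0.219)=-0.449925
n=6: y=-0.449925, sp=-2, e=sp−y=-1.550075; I=-2.625825, D=e−e_prev=-2.406825; u=1·(-1.550075)+1·(-2.625825)+0·(-2.406825)=-4.1759; next y=1/10·(-0.449925)+3/4·(-4.1759)≈-3.176918
n=7: y≈-3.176918, sp=-2, e=sp−y≈1.176918; I≈-1.448908, D=e−e_prev≈2.726993; u=1·1.176918+1·(-1.448908)+0·2.726993≈-0.27199; next y=1/10·(-3.176918)+3/4·(-0.27199)≈-0.521684
n=8: y≈-0.521684, sp=-2, e=sp−y≈-1.478316; I≈-2.927223, D=e−e_prev≈-2.655233; u=1·(-1.478316)+1·(-2.927223)+0·(-2.655233)≈-4.405539; next y=1/10·(-0.521684)+3/4·(-4.405539)≈-3.356323

0 5 10.000 0.000
1 5 0.000 7.500
2 -2 -3.000 0.750
3 -2 0.100 -2.175
4 -2 -3.790 -0.143
5 -2 -0.219 -2.857
6 -2 -4.176 -0.450
7 -2 -0.272 -3.177
8 -2 -4.406 -0.522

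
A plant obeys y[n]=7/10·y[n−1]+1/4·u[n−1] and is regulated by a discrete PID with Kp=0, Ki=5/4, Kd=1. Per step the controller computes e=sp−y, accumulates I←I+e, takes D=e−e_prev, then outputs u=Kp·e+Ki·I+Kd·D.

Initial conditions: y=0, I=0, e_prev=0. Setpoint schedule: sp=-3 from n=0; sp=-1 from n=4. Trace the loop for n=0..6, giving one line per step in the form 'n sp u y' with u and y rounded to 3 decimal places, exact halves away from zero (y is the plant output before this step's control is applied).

(exact arithmetic carried between steps; '≈' marks a value shown rounded to 6 d.p. or computed from one; I and e_prev carry over from the previous line; the table rounds u and y to 3 d.p., halves away from zero)
n=0: y=0, sp=-3, e=sp−y=-3; I=-3, D=e−e_prev=-3; u=0·(-3)+5/4·(-3)+1·(-3)=-6.75; next y=7/10·0+1/4·(-6.75)=-1.6875
n=1: y=-1.6875, sp=-3, e=sp−y=-1.3125; I=-4.3125, D=e−e_prev=1.6875; u=0·(-1.3125)+5/4·(-4.3125)+1·1.6875=-3.703125; next y=7/10·(-1.6875)+1/4·(-3.703125)≈-2.107031
n=2: y≈-2.107031, sp=-3, e=sp−y≈-0.892969; I≈-5.205469, D=e−e_prev≈0.419531; u=0·(-0.892969)+5/4·(-5.205469)+1·0.419531≈-6.087305; next y=7/10·(-2.107031)+1/4·(-6.087305)≈-2.996748
n=3: y≈-2.996748, sp=-3, e=sp−y≈-0.003252; I≈-5.208721, D=e−e_prev≈0.889717; u=0·(-0.003252)+5/4·(-5.208721)+1·0.889717≈-5.621184; next y=7/10·(-2.996748)+1/4·(-5.621184)≈-3.503020
n=4: y≈-3.503020, sp=-1, e=sp−y≈2.503020; I≈-2.705701, D=e−e_prev≈2.506272; u=0·2.503020+5/4·(-2.705701)+1·2.506272≈-0.875855; next y=7/10·(-3.503020)+1/4·(-0.875855)≈-2.671077
n=5: y≈-2.671077, sp=-1, e=sp−y≈1.671077; I≈-1.034624, D=e−e_prev≈-0.831942; u=0·1.671077+5/4·(-1.034624)+1·(-0.831942)≈-2.125222; next y=7/10·(-2.671077)+1/4·(-2.125222)≈-2.401060
n=6: y≈-2.401060, sp=-1, e=sp−y≈1.401060; I≈0.366436, D=e−e_prev≈-0.270018; u=0·1.401060+5/4·0.366436+1·(-0.270018)≈0.188027; next y=7/10·(-2.401060)+1/4·0.188027≈-1.633735

0 -3 -6.750 0.000
1 -3 -3.703 -1.688
2 -3 -6.087 -2.107
3 -3 -5.621 -2.997
4 -1 -0.876 -3.503
5 -1 -2.125 -2.671
6 -1 0.188 -2.401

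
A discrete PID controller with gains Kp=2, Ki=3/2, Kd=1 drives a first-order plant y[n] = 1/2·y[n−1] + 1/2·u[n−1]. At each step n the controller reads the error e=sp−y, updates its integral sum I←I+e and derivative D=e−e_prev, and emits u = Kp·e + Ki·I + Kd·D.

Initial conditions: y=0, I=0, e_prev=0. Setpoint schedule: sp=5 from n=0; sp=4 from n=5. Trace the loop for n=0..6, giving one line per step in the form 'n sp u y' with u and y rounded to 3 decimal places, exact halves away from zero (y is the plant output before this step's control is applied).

0 5 22.500 0.000
1 5 -25.625 11.250
2 5 59.219 -7.188
3 5 -90.352 26.016
4 5 173.154 -32.168
5 4 -295.752 70.493
6 4 532.222 -112.630

(exact arithmetic carried between steps; '≈' marks a value shown rounded to 6 d.p. or computed from one; I and e_prev carry over from the previous line; the table rounds u and y to 3 d.p., halves away from zero)
n=0: y=0, sp=5, e=sp−y=5; I=5, D=e−e_prev=5; u=2·5+3/2·5+1·5=22.5; next y=1/2·0+1/2·22.5=11.25
n=1: y=11.25, sp=5, e=sp−y=-6.25; I=-1.25, D=e−e_prev=-11.25; u=2·(-6.25)+3/2·(-1.25)+1·(-11.25)=-25.625; next y=1/2·11.25+1/2·(-25.625)=-7.1875
n=2: y=-7.1875, sp=5, e=sp−y=12.1875; I=10.9375, D=e−e_prev=18.4375; u=2·12.1875+3/2·10.9375+1·18.4375=59.21875; next y=1/2·(-7.1875)+1/2·59.21875=26.015625
n=3: y=26.015625, sp=5, e=sp−y=-21.015625; I=-10.078125, D=e−e_prev=-33.203125; u=2·(-21.015625)+3/2·(-10.078125)+1·(-33.203125)≈-90.351563; next y=1/2·26.015625+1/2·(-90.351563)≈-32.167969
n=4: y≈-32.167969, sp=5, e=sp−y≈37.167969; I≈27.089844, D=e−e_prev≈58.183594; u=2·37.167969+3/2·27.089844+1·58.183594≈173.154297; next y=1/2·(-32.167969)+1/2·173.154297≈70.493164
n=5: y≈70.493164, sp=4, e=sp−y≈-66.493164; I≈-39.403320, D=e−e_prev≈-103.661133; u=2·(-66.493164)+3/2·(-39.403320)+1·(-103.661133)≈-295.752441; next y=1/2·70.493164+1/2·(-295.752441)≈-112.629639
n=6: y≈-112.629639, sp=4, e=sp−y≈116.629639; I≈77.226318, D=e−e_prev≈183.122803; u=2·116.629639+3/2·77.226318+1·183.122803≈532.221558; next y=1/2·(-112.629639)+1/2·532.221558≈209.795959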